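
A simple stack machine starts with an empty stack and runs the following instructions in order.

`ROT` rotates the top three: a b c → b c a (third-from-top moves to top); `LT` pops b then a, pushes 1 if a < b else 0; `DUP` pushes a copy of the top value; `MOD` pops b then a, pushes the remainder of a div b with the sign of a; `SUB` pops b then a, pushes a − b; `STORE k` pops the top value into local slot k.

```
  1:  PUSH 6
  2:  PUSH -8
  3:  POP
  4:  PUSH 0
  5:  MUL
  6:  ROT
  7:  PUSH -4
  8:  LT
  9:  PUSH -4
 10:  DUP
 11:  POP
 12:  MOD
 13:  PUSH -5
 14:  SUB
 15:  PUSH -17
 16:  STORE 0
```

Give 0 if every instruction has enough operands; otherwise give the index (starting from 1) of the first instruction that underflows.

PUSH 6  : 6
PUSH -8 : 6 -8
POP     : 6
PUSH 0  : 6 0
MUL     : 0
ROT  — needs 3 operands, stack has 1 → underflow

6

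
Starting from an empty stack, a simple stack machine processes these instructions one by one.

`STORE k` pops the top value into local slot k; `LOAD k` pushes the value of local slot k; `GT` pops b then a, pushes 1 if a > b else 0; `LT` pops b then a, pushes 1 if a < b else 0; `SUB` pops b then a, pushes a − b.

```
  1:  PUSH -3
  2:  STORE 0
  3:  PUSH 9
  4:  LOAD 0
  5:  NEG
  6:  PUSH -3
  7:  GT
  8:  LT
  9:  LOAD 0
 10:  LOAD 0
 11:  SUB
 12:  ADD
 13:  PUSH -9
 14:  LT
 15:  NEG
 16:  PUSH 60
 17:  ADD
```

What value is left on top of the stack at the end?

60

PUSH -3 : [-3]
STORE 0 : []
PUSH 9  : [9]
LOAD 0  : [9, -3]
NEG     : [9, 3]
PUSH -3 : [9, 3, -3]
GT      : [9, 1]
LT      : [0]
LOAD 0  : [0, -3]
LOAD 0  : [0, -3, -3]
SUB     : [0, 0]
ADD     : [0]
PUSH -9 : [0, -9]
LT      : [0]
NEG     : [0]
PUSH 60 : [0, 60]
ADD     : [60]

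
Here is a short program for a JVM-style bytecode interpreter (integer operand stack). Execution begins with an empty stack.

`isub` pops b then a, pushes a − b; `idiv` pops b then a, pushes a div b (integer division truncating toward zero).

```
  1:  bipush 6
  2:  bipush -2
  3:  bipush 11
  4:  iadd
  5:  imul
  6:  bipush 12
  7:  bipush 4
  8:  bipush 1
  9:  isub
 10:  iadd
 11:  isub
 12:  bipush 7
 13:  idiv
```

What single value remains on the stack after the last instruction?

5

bipush 6  : 6
bipush -2 : 6 -2
bipush 11 : 6 -2 11
iadd      : 6 9
imul      : 54
bipush 12 : 54 12
bipush 4  : 54 12 4
bipush 1  : 54 12 4 1
isub      : 54 12 3
iadd      : 54 15
isub      : 39
bipush 7  : 39 7
idiv      : 5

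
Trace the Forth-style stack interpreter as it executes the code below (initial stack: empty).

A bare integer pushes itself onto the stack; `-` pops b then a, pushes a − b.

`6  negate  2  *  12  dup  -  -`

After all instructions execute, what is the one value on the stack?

-12

6      → [6]
negate → [-6]
2      → [-6, 2]
*      → [-12]
12     → [-12, 12]
dup    → [-12, 12, 12]
-      → [-12, 0]
-      → [-12]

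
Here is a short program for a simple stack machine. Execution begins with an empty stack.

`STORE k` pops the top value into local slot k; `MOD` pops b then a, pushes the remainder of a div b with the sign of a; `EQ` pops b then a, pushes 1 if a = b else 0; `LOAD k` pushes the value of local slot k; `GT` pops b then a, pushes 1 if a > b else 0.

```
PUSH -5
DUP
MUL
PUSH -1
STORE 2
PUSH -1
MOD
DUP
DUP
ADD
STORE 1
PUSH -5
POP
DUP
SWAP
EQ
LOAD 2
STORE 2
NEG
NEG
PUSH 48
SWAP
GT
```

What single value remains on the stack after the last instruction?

PUSH -5 : -5
DUP     : -5 -5
MUL     : 25
PUSH -1 : 25 -1
STORE 2 : 25
PUSH -1 : 25 -1
MOD     : 0
DUP     : 0 0
DUP     : 0 0 0
ADD     : 0 0
STORE 1 : 0
PUSH -5 : 0 -5
POP     : 0
DUP     : 0 0
SWAP    : 0 0
EQ      : 1
LOAD 2  : 1 -1
STORE 2 : 1
NEG     : -1
NEG     : 1
PUSH 48 : 1 48
SWAP    : 48 1
GT      : 1

1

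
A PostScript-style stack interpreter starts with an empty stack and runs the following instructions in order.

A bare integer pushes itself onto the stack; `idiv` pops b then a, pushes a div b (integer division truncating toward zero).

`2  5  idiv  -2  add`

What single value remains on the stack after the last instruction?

2    -> 2
5    -> 2 5
idiv -> 0
-2   -> 0 -2
add  -> -2

-2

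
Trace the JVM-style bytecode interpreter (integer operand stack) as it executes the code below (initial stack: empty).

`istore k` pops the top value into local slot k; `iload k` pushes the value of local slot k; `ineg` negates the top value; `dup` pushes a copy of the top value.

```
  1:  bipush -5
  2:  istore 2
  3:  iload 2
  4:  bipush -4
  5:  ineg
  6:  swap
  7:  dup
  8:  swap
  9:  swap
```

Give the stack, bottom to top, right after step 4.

[-5, -4]

bipush -5 : -5
istore 2  : (empty)
iload 2   : -5
bipush -4 : -5 -4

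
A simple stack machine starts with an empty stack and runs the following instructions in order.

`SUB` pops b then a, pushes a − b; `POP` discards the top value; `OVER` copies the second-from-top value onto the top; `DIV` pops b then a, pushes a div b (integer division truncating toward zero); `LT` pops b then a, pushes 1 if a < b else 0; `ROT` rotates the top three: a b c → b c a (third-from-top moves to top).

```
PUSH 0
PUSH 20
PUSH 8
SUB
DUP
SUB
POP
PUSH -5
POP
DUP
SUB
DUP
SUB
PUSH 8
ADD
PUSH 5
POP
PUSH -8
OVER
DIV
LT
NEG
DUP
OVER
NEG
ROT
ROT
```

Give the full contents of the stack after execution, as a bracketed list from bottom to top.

PUSH 0  : [0]
PUSH 20 : [0, 20]
PUSH 8  : [0, 20, 8]
SUB     : [0, 12]
DUP     : [0, 12, 12]
SUB     : [0, 0]
POP     : [0]
PUSH -5 : [0, -5]
POP     : [0]
DUP     : [0, 0]
SUB     : [0]
DUP     : [0, 0]
SUB     : [0]
PUSH 8  : [0, 8]
ADD     : [8]
PUSH 5  : [8, 5]
POP     : [8]
PUSH -8 : [8, -8]
OVER    : [8, -8, 8]
DIV     : [8, -1]
LT      : [0]
NEG     : [0]
DUP     : [0, 0]
OVER    : [0, 0, 0]
NEG     : [0, 0, 0]
ROT     : [0, 0, 0]
ROT     : [0, 0, 0]

[0, 0, 0]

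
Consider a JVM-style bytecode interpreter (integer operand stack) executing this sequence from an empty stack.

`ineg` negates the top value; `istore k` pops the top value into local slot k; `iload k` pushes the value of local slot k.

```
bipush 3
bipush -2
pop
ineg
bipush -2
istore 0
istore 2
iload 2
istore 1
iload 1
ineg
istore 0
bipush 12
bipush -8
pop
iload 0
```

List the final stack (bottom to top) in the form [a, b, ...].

bipush 3  → [3]
bipush -2 → [3, -2]
pop       → [3]
ineg      → [-3]
bipush -2 → [-3, -2]
istore 0  → [-3]
istore 2  → []
iload 2   → [-3]
istore 1  → []
iload 1   → [-3]
ineg      → [3]
istore 0  → []
bipush 12 → [12]
bipush -8 → [12, -8]
pop       → [12]
iload 0   → [12, 3]

[12, 3]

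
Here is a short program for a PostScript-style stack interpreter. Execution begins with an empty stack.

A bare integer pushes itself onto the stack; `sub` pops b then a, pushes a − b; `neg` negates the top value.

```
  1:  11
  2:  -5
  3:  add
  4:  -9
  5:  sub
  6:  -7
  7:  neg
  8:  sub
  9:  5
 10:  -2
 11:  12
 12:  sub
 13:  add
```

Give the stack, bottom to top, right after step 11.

[8, 5, -2, 12]

11  → 11
-5  → 11 -5
add → 6
-9  → 6 -9
sub → 15
-7  → 15 -7
neg → 15 7
sub → 8
5   → 8 5
-2  → 8 5 -2
12  → 8 5 -2 12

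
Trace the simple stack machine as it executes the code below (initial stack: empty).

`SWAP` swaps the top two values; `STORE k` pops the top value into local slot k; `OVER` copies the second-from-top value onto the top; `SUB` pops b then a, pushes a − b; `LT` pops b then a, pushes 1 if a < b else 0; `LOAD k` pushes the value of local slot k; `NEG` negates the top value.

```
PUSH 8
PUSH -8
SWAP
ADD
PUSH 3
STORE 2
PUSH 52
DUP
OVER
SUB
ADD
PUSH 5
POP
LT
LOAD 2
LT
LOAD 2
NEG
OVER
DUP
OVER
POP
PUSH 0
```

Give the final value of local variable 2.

3

PUSH 8   8
PUSH -8  8 -8
SWAP     -8 8
ADD      0
PUSH 3   0 3
STORE 2  0
PUSH 52  0 52
DUP      0 52 52
OVER     0 52 52 52
SUB      0 52 0
ADD      0 52
PUSH 5   0 52 5
POP      0 52
LT       1
LOAD 2   1 3
LT       1
LOAD 2   1 3
NEG      1 -3
OVER     1 -3 1
DUP      1 -3 1 1
OVER     1 -3 1 1 1
POP      1 -3 1 1
PUSH 0   1 -3 1 1 0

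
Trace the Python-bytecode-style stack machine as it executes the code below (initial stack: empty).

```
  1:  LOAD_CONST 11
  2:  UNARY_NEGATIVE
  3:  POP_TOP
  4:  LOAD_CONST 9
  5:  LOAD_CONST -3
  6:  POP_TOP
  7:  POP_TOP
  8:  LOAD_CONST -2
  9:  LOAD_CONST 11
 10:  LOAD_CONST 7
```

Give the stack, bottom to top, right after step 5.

[9, -3]

LOAD_CONST 11  -> [11]
UNARY_NEGATIVE -> [-11]
POP_TOP        -> []
LOAD_CONST 9   -> [9]
LOAD_CONST -3  -> [9, -3]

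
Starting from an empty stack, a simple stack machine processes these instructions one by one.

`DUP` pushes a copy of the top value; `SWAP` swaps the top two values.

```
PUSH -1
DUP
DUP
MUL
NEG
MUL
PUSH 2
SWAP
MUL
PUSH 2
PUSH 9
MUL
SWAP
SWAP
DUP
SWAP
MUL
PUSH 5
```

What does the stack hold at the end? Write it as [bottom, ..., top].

[2, 324, 5]

PUSH -1 -> [-1]
DUP     -> [-1, -1]
DUP     -> [-1, -1, -1]
MUL     -> [-1, 1]
NEG     -> [-1, -1]
MUL     -> [1]
PUSH 2  -> [1, 2]
SWAP    -> [2, 1]
MUL     -> [2]
PUSH 2  -> [2, 2]
PUSH 9  -> [2, 2, 9]
MUL     -> [2, 18]
SWAP    -> [18, 2]
SWAP    -> [2, 18]
DUP     -> [2, 18, 18]
SWAP    -> [2, 18, 18]
MUL     -> [2, 324]
PUSH 5  -> [2, 324, 5]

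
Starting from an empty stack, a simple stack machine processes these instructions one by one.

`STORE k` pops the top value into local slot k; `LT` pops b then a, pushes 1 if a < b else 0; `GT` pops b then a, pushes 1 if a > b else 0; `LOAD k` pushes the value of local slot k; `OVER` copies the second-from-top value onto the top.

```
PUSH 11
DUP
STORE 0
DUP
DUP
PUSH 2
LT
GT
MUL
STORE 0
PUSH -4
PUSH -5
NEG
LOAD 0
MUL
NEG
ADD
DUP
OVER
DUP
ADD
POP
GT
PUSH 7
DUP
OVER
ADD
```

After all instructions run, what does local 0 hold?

PUSH 11 → [11]
DUP     → [11, 11]
STORE 0 → [11]
DUP     → [11, 11]
DUP     → [11, 11, 11]
PUSH 2  → [11, 11, 11, 2]
LT      → [11, 11, 0]
GT      → [11, 1]
MUL     → [11]
STORE 0 → []
PUSH -4 → [-4]
PUSH -5 → [-4, -5]
NEG     → [-4, 5]
LOAD 0  → [-4, 5, 11]
MUL     → [-4, 55]
NEG     → [-4, -55]
ADD     → [-59]
DUP     → [-59, -59]
OVER    → [-59, -59, -59]
DUP     → [-59, -59, -59, -59]
ADD     → [-59, -59, -118]
POP     → [-59, -59]
GT      → [0]
PUSH 7  → [0, 7]
DUP     → [0, 7, 7]
OVER    → [0, 7, 7, 7]
ADD     → [0, 7, 14]

11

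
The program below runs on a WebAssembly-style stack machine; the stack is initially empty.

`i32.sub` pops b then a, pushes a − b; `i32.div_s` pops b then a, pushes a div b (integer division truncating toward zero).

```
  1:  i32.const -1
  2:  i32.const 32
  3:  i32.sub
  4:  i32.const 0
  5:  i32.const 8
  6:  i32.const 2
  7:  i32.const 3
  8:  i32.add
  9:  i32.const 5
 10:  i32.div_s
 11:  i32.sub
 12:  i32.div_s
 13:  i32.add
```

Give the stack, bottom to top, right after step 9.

[-33, 0, 8, 5, 5]

i32.const -1 : [-1]
i32.const 32 : [-1, 32]
i32.sub      : [-33]
i32.const 0  : [-33, 0]
i32.const 8  : [-33, 0, 8]
i32.const 2  : [-33, 0, 8, 2]
i32.const 3  : [-33, 0, 8, 2, 3]
i32.add      : [-33, 0, 8, 5]
i32.const 5  : [-33, 0, 8, 5, 5]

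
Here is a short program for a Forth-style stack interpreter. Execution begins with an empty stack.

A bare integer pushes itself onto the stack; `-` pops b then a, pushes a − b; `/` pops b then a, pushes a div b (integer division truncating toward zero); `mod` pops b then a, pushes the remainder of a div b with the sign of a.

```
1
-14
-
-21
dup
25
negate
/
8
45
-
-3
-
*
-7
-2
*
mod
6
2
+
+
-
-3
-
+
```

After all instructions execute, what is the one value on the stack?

-11

1       1
-14     1 -14
-       15
-21     15 -21
dup     15 -21 -21
25      15 -21 -21 25
negate  15 -21 -21 -25
/       15 -21 0
8       15 -21 0 8
45      15 -21 0 8 45
-       15 -21 0 -37
-3      15 -21 0 -37 -3
-       15 -21 0 -34
*       15 -21 0
-7      15 -21 0 -7
-2      15 -21 0 -7 -2
*       15 -21 0 14
mod     15 -21 0
6       15 -21 0 6
2       15 -21 0 6 2
+       15 -21 0 8
+       15 -21 8
-       15 -29
-3      15 -29 -3
-       15 -26
+       -11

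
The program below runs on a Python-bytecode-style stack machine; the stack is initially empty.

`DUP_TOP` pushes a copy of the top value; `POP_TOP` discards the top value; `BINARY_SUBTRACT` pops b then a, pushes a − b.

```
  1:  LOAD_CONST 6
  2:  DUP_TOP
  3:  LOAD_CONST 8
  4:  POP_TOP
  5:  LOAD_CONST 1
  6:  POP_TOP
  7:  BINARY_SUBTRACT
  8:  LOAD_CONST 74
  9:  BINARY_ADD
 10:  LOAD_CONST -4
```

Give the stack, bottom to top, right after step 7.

[0]

LOAD_CONST 6    : 6
DUP_TOP         : 6 6
LOAD_CONST 8    : 6 6 8
POP_TOP         : 6 6
LOAD_CONST 1    : 6 6 1
POP_TOP         : 6 6
BINARY_SUBTRACT : 0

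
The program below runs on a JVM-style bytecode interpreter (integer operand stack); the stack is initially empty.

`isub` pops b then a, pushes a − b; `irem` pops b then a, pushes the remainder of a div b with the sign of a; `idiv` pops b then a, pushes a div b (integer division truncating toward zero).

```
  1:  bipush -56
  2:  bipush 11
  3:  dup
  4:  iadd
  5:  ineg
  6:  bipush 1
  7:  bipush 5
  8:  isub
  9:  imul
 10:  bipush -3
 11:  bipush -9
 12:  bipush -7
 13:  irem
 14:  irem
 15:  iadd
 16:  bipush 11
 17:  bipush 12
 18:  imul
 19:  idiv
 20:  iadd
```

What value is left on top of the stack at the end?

bipush -56 -> [-56]
bipush 11  -> [-56, 11]
dup        -> [-56, 11, 11]
iadd       -> [-56, 22]
ineg       -> [-56, -22]
bipush 1   -> [-56, -22, 1]
bipush 5   -> [-56, -22, 1, 5]
isub       -> [-56, -22, -4]
imul       -> [-56, 88]
bipush -3  -> [-56, 88, -3]
bipush -9  -> [-56, 88, -3, -9]
bipush -7  -> [-56, 88, -3, -9, -7]
irem       -> [-56, 88, -3, -2]
irem       -> [-56, 88, -1]
iadd       -> [-56, 87]
bipush 11  -> [-56, 87, 11]
bipush 12  -> [-56, 87, 11, 12]
imul       -> [-56, 87, 132]
idiv       -> [-56, 0]
iadd       -> [-56]

-56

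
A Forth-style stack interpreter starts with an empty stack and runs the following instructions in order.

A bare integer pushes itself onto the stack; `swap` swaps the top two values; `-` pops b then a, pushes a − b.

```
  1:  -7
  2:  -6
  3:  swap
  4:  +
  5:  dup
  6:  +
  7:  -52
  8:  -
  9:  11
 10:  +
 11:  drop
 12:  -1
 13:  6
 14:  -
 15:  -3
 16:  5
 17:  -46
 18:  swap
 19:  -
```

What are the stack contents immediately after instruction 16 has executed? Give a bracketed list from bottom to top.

[-7, -3, 5]

-7    [-7]
-6    [-7, -6]
swap  [-6, -7]
+     [-13]
dup   [-13, -13]
+     [-26]
-52   [-26, -52]
-     [26]
11    [26, 11]
+     [37]
drop  []
-1    [-1]
6     [-1, 6]
-     [-7]
-3    [-7, -3]
5     [-7, -3, 5]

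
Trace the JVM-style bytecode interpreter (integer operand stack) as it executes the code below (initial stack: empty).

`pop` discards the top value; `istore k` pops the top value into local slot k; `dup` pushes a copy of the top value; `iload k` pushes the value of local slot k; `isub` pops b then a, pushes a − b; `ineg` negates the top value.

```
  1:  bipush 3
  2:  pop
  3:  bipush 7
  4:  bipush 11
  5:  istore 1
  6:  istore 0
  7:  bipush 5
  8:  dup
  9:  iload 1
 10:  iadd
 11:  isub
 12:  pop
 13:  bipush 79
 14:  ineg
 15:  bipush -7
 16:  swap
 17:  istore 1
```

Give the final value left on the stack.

-7

bipush 3  : [3]
pop       : []
bipush 7  : [7]
bipush 11 : [7, 11]
istore 1  : [7]
istore 0  : []
bipush 5  : [5]
dup       : [5, 5]
iload 1   : [5, 5, 11]
iadd      : [5, 16]
isub      : [-11]
pop       : []
bipush 79 : [79]
ineg      : [-79]
bipush -7 : [-79, -7]
swap      : [-7, -79]
istore 1  : [-7]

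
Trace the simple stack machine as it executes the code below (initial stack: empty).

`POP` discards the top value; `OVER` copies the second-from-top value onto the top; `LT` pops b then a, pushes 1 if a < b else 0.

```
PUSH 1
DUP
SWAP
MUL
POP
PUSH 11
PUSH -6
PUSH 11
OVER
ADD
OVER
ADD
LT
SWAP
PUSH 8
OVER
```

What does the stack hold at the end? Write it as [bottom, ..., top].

PUSH 1  -> 1
DUP     -> 1 1
SWAP    -> 1 1
MUL     -> 1
POP     -> (empty)
PUSH 11 -> 11
PUSH -6 -> 11 -6
PUSH 11 -> 11 -6 11
OVER    -> 11 -6 11 -6
ADD     -> 11 -6 5
OVER    -> 11 -6 5 -6
ADD     -> 11 -6 -1
LT      -> 11 1
SWAP    -> 1 11
PUSH 8  -> 1 11 8
OVER    -> 1 11 8 11

[1, 11, 8, 11]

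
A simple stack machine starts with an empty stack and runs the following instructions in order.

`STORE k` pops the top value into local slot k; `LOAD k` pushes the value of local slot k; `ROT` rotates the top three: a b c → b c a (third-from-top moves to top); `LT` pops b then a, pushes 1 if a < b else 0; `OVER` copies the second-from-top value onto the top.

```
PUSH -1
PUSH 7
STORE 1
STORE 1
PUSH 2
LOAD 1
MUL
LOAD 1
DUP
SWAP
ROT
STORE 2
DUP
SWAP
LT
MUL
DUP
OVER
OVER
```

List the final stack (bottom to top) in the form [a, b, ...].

[0, 0, 0, 0]

PUSH -1 : [-1]
PUSH 7  : [-1, 7]
STORE 1 : [-1]
STORE 1 : []
PUSH 2  : [2]
LOAD 1  : [2, -1]
MUL     : [-2]
LOAD 1  : [-2, -1]
DUP     : [-2, -1, -1]
SWAP    : [-2, -1, -1]
ROT     : [-1, -1, -2]
STORE 2 : [-1, -1]
DUP     : [-1, -1, -1]
SWAP    : [-1, -1, -1]
LT      : [-1, 0]
MUL     : [0]
DUP     : [0, 0]
OVER    : [0, 0, 0]
OVER    : [0, 0, 0, 0]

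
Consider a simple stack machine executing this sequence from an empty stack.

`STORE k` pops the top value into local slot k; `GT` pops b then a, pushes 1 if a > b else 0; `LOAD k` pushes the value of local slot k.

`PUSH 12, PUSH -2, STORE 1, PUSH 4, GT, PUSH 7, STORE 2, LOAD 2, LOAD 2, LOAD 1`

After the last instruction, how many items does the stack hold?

PUSH 12 : [12]
PUSH -2 : [12, -2]
STORE 1 : [12]
PUSH 4  : [12, 4]
GT      : [1]
PUSH 7  : [1, 7]
STORE 2 : [1]
LOAD 2  : [1, 7]
LOAD 2  : [1, 7, 7]
LOAD 1  : [1, 7, 7, -2]

4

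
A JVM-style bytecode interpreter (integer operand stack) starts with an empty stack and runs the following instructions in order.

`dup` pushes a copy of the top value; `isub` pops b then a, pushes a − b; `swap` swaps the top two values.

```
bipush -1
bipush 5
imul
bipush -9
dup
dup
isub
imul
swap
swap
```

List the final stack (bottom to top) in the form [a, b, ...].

bipush -1 → [-1]
bipush 5  → [-1, 5]
imul      → [-5]
bipush -9 → [-5, -9]
dup       → [-5, -9, -9]
dup       → [-5, -9, -9, -9]
isub      → [-5, -9, 0]
imul      → [-5, 0]
swap      → [0, -5]
swap      → [-5, 0]

[-5, 0]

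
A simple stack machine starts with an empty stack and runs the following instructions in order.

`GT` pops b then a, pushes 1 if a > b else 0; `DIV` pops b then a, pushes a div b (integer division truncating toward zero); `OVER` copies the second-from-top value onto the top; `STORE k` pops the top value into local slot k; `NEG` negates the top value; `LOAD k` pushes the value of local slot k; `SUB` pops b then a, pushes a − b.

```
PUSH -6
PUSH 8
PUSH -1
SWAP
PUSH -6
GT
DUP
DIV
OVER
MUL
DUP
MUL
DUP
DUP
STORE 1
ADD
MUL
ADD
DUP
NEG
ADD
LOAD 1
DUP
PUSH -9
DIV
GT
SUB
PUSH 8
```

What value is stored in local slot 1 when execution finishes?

PUSH -6 : -6
PUSH 8  : -6 8
PUSH -1 : -6 8 -1
SWAP    : -6 -1 8
PUSH -6 : -6 -1 8 -6
GT      : -6 -1 1
DUP     : -6 -1 1 1
DIV     : -6 -1 1
OVER    : -6 -1 1 -1
MUL     : -6 -1 -1
DUP     : -6 -1 -1 -1
MUL     : -6 -1 1
DUP     : -6 -1 1 1
DUP     : -6 -1 1 1 1
STORE 1 : -6 -1 1 1
ADD     : -6 -1 2
MUL     : -6 -2
ADD     : -8
DUP     : -8 -8
NEG     : -8 8
ADD     : 0
LOAD 1  : 0 1
DUP     : 0 1 1
PUSH -9 : 0 1 1 -9
DIV     : 0 1 0
GT      : 0 1
SUB     : -1
PUSH 8  : -1 8

1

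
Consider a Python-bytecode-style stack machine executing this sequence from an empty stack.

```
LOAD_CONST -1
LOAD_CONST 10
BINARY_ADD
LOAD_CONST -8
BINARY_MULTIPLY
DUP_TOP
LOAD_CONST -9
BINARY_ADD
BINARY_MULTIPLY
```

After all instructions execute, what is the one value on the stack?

LOAD_CONST -1    -1
LOAD_CONST 10    -1 10
BINARY_ADD       9
LOAD_CONST -8    9 -8
BINARY_MULTIPLY  -72
DUP_TOP          -72 -72
LOAD_CONST -9    -72 -72 -9
BINARY_ADD       -72 -81
BINARY_MULTIPLY  5832

5832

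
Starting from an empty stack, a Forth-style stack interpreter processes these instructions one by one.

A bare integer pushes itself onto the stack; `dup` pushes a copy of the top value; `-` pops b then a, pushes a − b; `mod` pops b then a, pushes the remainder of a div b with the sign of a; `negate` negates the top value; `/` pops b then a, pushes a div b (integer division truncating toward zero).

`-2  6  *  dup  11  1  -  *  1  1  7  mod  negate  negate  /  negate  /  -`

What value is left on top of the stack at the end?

-2     → [-2]
6      → [-2, 6]
*      → [-12]
dup    → [-12, -12]
11     → [-12, -12, 11]
1      → [-12, -12, 11, 1]
-      → [-12, -12, 10]
*      → [-12, -120]
1      → [-12, -120, 1]
1      → [-12, -120, 1, 1]
7      → [-12, -120, 1, 1, 7]
mod    → [-12, -120, 1, 1]
negate → [-12, -120, 1, -1]
negate → [-12, -120, 1, 1]
/      → [-12, -120, 1]
negate → [-12, -120, -1]
/      → [-12, 120]
-      → [-132]

-132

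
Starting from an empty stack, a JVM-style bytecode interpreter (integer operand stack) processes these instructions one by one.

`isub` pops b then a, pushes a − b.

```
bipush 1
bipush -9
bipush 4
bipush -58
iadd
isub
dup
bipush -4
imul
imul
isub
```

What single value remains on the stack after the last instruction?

bipush 1    [1]
bipush -9   [1, -9]
bipush 4    [1, -9, 4]
bipush -58  [1, -9, 4, -58]
iadd        [1, -9, -54]
isub        [1, 45]
dup         [1, 45, 45]
bipush -4   [1, 45, 45, -4]
imul        [1, 45, -180]
imul        [1, -8100]
isub        [8101]

8101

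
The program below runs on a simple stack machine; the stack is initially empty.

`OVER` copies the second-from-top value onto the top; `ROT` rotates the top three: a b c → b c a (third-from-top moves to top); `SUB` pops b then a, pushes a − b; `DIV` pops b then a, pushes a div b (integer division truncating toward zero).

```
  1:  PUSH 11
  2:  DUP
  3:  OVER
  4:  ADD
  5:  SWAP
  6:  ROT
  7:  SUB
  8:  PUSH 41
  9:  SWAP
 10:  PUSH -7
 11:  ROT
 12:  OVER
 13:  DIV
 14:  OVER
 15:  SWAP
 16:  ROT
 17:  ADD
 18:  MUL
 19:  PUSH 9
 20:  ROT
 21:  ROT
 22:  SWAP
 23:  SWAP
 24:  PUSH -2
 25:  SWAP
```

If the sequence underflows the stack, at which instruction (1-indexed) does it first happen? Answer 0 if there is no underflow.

PUSH 11 → 11
DUP     → 11 11
OVER    → 11 11 11
ADD     → 11 22
SWAP    → 22 11
ROT  — needs 3 operands, stack has 2 → underflow

6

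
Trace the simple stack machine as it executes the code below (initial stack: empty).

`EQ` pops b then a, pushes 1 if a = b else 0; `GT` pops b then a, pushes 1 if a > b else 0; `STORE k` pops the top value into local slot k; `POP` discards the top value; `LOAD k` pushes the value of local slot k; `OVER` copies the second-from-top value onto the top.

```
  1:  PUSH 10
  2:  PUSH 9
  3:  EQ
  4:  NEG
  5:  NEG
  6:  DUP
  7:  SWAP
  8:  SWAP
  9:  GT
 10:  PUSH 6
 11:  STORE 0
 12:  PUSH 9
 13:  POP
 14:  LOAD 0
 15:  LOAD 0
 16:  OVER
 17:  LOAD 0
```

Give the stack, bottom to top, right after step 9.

PUSH 10 : 10
PUSH 9  : 10 9
EQ      : 0
NEG     : 0
NEG     : 0
DUP     : 0 0
SWAP    : 0 0
SWAP    : 0 0
GT      : 0

[0]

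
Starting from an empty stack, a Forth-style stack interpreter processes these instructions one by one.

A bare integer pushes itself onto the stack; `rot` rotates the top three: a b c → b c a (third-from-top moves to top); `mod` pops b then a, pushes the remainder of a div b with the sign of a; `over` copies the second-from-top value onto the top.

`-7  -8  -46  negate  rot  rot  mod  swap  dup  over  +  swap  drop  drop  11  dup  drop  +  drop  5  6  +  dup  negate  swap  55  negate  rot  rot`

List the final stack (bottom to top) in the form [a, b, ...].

-7     → -7
-8     → -7 -8
-46    → -7 -8 -46
negate → -7 -8 46
rot    → -8 46 -7
rot    → 46 -7 -8
mod    → 46 -7
swap   → -7 46
dup    → -7 46 46
over   → -7 46 46 46
+      → -7 46 92
swap   → -7 92 46
drop   → -7 92
drop   → -7
11     → -7 11
dup    → -7 11 11
drop   → -7 11
+      → 4
drop   → (empty)
5      → 5
6      → 5 6
+      → 11
dup    → 11 11
negate → 11 -11
swap   → -11 11
55     → -11 11 55
negate → -11 11 -55
rot    → 11 -55 -11
rot    → -55 -11 11

[-55, -11, 11]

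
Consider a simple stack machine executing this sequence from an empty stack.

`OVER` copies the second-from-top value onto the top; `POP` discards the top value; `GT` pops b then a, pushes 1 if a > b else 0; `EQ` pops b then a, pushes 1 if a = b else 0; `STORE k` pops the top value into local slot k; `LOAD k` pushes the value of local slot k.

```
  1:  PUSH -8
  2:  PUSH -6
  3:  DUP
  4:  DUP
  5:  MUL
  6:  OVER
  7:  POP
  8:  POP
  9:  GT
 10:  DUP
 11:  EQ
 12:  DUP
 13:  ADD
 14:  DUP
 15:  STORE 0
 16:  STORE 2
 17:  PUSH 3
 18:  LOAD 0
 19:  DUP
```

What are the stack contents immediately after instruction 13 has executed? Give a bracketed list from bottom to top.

PUSH -8 : [-8]
PUSH -6 : [-8, -6]
DUP     : [-8, -6, -6]
DUP     : [-8, -6, -6, -6]
MUL     : [-8, -6, 36]
OVER    : [-8, -6, 36, -6]
POP     : [-8, -6, 36]
POP     : [-8, -6]
GT      : [0]
DUP     : [0, 0]
EQ      : [1]
DUP     : [1, 1]
ADD     : [2]

[2]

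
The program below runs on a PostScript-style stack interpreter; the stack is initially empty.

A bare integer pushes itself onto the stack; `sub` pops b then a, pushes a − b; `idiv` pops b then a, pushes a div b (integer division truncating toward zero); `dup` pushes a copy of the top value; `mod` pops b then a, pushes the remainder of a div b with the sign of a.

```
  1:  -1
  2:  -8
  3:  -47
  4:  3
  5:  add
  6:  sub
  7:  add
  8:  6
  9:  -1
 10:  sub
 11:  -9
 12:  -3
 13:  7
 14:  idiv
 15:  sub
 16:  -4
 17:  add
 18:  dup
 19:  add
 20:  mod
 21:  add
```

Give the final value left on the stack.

-1   : [-1]
-8   : [-1, -8]
-47  : [-1, -8, -47]
3    : [-1, -8, -47, 3]
add  : [-1, -8, -44]
sub  : [-1, 36]
add  : [35]
6    : [35, 6]
-1   : [35, 6, -1]
sub  : [35, 7]
-9   : [35, 7, -9]
-3   : [35, 7, -9, -3]
7    : [35, 7, -9, -3, 7]
idiv : [35, 7, -9, 0]
sub  : [35, 7, -9]
-4   : [35, 7, -9, -4]
add  : [35, 7, -13]
dup  : [35, 7, -13, -13]
add  : [35, 7, -26]
mod  : [35, 7]
add  : [42]

42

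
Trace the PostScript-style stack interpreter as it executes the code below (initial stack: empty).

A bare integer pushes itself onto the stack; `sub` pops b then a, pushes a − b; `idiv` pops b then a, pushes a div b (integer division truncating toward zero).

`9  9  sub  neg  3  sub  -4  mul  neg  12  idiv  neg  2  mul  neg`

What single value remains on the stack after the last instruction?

9    : [9]
9    : [9, 9]
sub  : [0]
neg  : [0]
3    : [0, 3]
sub  : [-3]
-4   : [-3, -4]
mul  : [12]
neg  : [-12]
12   : [-12, 12]
idiv : [-1]
neg  : [1]
2    : [1, 2]
mul  : [2]
neg  : [-2]

-2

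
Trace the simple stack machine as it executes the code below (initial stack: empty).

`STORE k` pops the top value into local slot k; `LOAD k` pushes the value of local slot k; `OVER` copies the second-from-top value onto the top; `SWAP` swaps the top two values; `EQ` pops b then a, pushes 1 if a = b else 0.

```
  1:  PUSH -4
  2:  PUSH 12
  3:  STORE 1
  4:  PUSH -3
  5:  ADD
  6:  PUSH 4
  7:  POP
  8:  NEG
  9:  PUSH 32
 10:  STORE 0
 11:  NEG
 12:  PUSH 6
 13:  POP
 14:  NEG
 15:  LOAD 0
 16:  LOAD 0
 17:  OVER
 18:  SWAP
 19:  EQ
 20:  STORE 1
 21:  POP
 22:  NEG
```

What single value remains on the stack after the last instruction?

-7

PUSH -4 -> -4
PUSH 12 -> -4 12
STORE 1 -> -4
PUSH -3 -> -4 -3
ADD     -> -7
PUSH 4  -> -7 4
POP     -> -7
NEG     -> 7
PUSH 32 -> 7 32
STORE 0 -> 7
NEG     -> -7
PUSH 6  -> -7 6
POP     -> -7
NEG     -> 7
LOAD 0  -> 7 32
LOAD 0  -> 7 32 32
OVER    -> 7 32 32 32
SWAP    -> 7 32 32 32
EQ      -> 7 32 1
STORE 1 -> 7 32
POP     -> 7
NEG     -> -7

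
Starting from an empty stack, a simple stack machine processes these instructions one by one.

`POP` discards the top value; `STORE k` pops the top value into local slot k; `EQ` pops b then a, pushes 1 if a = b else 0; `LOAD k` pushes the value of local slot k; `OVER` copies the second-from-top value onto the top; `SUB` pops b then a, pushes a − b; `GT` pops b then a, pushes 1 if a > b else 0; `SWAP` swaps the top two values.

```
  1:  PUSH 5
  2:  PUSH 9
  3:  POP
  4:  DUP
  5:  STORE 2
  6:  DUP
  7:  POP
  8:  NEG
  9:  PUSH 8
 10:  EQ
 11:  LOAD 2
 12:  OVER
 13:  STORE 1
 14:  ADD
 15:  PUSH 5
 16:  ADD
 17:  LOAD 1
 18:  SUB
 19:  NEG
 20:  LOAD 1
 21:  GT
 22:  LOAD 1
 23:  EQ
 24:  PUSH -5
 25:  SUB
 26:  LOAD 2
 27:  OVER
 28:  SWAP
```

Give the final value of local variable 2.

5

PUSH 5  -> 5
PUSH 9  -> 5 9
POP     -> 5
DUP     -> 5 5
STORE 2 -> 5
DUP     -> 5 5
POP     -> 5
NEG     -> -5
PUSH 8  -> -5 8
EQ      -> 0
LOAD 2  -> 0 5
OVER    -> 0 5 0
STORE 1 -> 0 5
ADD     -> 5
PUSH 5  -> 5 5
ADD     -> 10
LOAD 1  -> 10 0
SUB     -> 10
NEG     -> -10
LOAD 1  -> -10 0
GT      -> 0
LOAD 1  -> 0 0
EQ      -> 1
PUSH -5 -> 1 -5
SUB     -> 6
LOAD 2  -> 6 5
OVER    -> 6 5 6
SWAP    -> 6 6 5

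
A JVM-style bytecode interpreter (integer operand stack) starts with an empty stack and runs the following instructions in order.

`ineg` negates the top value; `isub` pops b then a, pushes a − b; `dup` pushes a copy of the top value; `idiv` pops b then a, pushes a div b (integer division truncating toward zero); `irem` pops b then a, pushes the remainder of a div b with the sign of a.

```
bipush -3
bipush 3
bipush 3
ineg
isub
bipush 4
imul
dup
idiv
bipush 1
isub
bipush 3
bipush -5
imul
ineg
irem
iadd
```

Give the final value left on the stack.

-3

bipush -3 → -3
bipush 3  → -3 3
bipush 3  → -3 3 3
ineg      → -3 3 -3
isub      → -3 6
bipush 4  → -3 6 4
imul      → -3 24
dup       → -3 24 24
idiv      → -3 1
bipush 1  → -3 1 1
isub      → -3 0
bipush 3  → -3 0 3
bipush -5 → -3 0 3 -5
imul      → -3 0 -15
ineg      → -3 0 15
irem      → -3 0
iadd      → -3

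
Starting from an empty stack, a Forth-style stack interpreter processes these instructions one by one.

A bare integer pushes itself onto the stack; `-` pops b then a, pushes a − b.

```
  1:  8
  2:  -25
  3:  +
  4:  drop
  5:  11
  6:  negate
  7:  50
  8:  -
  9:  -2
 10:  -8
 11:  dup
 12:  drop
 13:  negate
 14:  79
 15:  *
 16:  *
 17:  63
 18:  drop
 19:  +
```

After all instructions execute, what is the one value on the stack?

8      → 8
-25    → 8 -25
+      → -17
drop   → (empty)
11     → 11
negate → -11
50     → -11 50
-      → -61
-2     → -61 -2
-8     → -61 -2 -8
dup    → -61 -2 -8 -8
drop   → -61 -2 -8
negate → -61 -2 8
79     → -61 -2 8 79
*      → -61 -2 632
*      → -61 -1264
63     → -61 -1264 63
drop   → -61 -1264
+      → -1325

-1325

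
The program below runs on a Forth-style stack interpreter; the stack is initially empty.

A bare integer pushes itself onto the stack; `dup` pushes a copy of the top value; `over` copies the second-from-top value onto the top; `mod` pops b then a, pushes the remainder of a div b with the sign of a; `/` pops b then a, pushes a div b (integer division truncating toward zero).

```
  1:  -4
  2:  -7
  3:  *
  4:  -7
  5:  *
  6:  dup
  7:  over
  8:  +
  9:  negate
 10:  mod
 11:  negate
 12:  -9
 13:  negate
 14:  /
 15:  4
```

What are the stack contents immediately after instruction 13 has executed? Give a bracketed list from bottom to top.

-4      [-4]
-7      [-4, -7]
*       [28]
-7      [28, -7]
*       [-196]
dup     [-196, -196]
over    [-196, -196, -196]
+       [-196, -392]
negate  [-196, 392]
mod     [-196]
negate  [196]
-9      [196, -9]
negate  [196, 9]

[196, 9]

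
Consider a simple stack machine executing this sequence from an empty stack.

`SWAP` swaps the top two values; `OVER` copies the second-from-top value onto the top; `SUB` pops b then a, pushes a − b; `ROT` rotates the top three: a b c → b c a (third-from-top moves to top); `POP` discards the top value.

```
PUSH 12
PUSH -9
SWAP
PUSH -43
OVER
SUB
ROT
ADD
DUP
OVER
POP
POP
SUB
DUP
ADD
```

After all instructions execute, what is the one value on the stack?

PUSH 12  -> 12
PUSH -9  -> 12 -9
SWAP     -> -9 12
PUSH -43 -> -9 12 -43
OVER     -> -9 12 -43 12
SUB      -> -9 12 -55
ROT      -> 12 -55 -9
ADD      -> 12 -64
DUP      -> 12 -64 -64
OVER     -> 12 -64 -64 -64
POP      -> 12 -64 -64
POP      -> 12 -64
SUB      -> 76
DUP      -> 76 76
ADD      -> 152

152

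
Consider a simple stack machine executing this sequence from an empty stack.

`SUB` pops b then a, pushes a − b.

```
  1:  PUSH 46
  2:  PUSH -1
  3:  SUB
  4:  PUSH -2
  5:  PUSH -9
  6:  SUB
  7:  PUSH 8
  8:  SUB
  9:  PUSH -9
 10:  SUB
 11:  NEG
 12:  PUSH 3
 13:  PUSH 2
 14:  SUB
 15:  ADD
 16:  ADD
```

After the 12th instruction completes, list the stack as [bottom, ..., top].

PUSH 46  46
PUSH -1  46 -1
SUB      47
PUSH -2  47 -2
PUSH -9  47 -2 -9
SUB      47 7
PUSH 8   47 7 8
SUB      47 -1
PUSH -9  47 -1 -9
SUB      47 8
NEG      47 -8
PUSH 3   47 -8 3

[47, -8, 3]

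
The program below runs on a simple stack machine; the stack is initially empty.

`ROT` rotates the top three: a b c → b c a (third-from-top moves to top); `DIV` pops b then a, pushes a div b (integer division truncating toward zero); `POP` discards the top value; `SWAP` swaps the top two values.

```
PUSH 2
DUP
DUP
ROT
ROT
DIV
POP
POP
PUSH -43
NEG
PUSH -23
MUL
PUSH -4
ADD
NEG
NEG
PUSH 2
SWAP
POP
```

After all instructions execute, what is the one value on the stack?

2

PUSH 2   : 2
DUP      : 2 2
DUP      : 2 2 2
ROT      : 2 2 2
ROT      : 2 2 2
DIV      : 2 1
POP      : 2
POP      : (empty)
PUSH -43 : -43
NEG      : 43
PUSH -23 : 43 -23
MUL      : -989
PUSH -4  : -989 -4
ADD      : -993
NEG      : 993
NEG      : -993
PUSH 2   : -993 2
SWAP     : 2 -993
POP      : 2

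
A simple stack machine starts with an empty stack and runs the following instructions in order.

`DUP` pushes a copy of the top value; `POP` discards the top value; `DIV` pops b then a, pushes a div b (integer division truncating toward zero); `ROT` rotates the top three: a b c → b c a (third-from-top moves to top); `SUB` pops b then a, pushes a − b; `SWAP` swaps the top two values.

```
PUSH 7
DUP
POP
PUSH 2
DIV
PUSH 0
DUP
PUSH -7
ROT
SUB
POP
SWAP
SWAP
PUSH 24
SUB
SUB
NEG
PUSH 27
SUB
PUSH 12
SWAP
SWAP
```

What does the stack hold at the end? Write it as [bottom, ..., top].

PUSH 7   7
DUP      7 7
POP      7
PUSH 2   7 2
DIV      3
PUSH 0   3 0
DUP      3 0 0
PUSH -7  3 0 0 -7
ROT      3 0 -7 0
SUB      3 0 -7
POP      3 0
SWAP     0 3
SWAP     3 0
PUSH 24  3 0 24
SUB      3 -24
SUB      27
NEG      -27
PUSH 27  -27 27
SUB      -54
PUSH 12  -54 12
SWAP     12 -54
SWAP     -54 12

[-54, 12]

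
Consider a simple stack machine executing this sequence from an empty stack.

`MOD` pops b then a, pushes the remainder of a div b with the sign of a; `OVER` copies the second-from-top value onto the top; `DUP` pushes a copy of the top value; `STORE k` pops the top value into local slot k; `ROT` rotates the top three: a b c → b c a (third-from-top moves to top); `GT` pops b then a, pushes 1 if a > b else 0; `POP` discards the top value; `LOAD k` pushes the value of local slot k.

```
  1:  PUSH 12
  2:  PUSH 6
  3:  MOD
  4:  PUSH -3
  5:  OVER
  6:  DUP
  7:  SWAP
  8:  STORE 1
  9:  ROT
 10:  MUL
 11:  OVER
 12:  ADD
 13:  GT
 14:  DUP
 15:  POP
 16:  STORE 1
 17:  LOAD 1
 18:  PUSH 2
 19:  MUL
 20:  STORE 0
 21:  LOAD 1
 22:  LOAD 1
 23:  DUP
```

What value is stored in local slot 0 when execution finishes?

PUSH 12  [12]
PUSH 6   [12, 6]
MOD      [0]
PUSH -3  [0, -3]
OVER     [0, -3, 0]
DUP      [0, -3, 0, 0]
SWAP     [0, -3, 0, 0]
STORE 1  [0, -3, 0]
ROT      [-3, 0, 0]
MUL      [-3, 0]
OVER     [-3, 0, -3]
ADD      [-3, -3]
GT       [0]
DUP      [0, 0]
POP      [0]
STORE 1  []
LOAD 1   [0]
PUSH 2   [0, 2]
MUL      [0]
STORE 0  []
LOAD 1   [0]
LOAD 1   [0, 0]
DUP      [0, 0, 0]

0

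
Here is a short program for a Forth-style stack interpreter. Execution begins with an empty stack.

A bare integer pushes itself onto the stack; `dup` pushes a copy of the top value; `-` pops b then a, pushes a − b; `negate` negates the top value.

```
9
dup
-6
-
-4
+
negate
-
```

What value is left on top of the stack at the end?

9      → [9]
dup    → [9, 9]
-6     → [9, 9, -6]
-      → [9, 15]
-4     → [9, 15, -4]
+      → [9, 11]
negate → [9, -11]
-      → [20]

20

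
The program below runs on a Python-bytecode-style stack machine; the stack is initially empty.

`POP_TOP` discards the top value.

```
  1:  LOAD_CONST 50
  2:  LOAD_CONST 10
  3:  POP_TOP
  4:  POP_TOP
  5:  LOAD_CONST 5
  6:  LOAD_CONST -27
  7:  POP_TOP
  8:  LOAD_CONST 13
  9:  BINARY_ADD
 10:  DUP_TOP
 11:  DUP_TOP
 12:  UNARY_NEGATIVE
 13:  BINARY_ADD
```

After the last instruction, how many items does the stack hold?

LOAD_CONST 50  : 50
LOAD_CONST 10  : 50 10
POP_TOP        : 50
POP_TOP        : (empty)
LOAD_CONST 5   : 5
LOAD_CONST -27 : 5 -27
POP_TOP        : 5
LOAD_CONST 13  : 5 13
BINARY_ADD     : 18
DUP_TOP        : 18 18
DUP_TOP        : 18 18 18
UNARY_NEGATIVE : 18 18 -18
BINARY_ADD     : 18 0

2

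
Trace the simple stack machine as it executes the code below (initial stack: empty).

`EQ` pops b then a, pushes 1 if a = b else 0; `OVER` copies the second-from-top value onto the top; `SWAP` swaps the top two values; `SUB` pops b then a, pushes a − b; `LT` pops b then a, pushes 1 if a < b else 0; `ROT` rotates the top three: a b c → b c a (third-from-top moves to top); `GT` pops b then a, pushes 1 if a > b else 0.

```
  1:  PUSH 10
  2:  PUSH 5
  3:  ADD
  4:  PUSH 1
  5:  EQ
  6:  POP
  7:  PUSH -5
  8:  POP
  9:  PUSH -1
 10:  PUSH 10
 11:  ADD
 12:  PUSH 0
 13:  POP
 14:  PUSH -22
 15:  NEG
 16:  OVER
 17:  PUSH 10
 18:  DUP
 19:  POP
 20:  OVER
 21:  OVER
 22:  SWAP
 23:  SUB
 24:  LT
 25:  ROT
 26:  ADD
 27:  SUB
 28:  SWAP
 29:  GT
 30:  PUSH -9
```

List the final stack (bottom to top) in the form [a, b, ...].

PUSH 10   10
PUSH 5    10 5
ADD       15
PUSH 1    15 1
EQ        0
POP       (empty)
PUSH -5   -5
POP       (empty)
PUSH -1   -1
PUSH 10   -1 10
ADD       9
PUSH 0    9 0
POP       9
PUSH -22  9 -22
NEG       9 22
OVER      9 22 9
PUSH 10   9 22 9 10
DUP       9 22 9 10 10
POP       9 22 9 10
OVER      9 22 9 10 9
OVER      9 22 9 10 9 10
SWAP      9 22 9 10 10 9
SUB       9 22 9 10 1
LT        9 22 9 0
ROT       9 9 0 22
ADD       9 9 22
SUB       9 -13
SWAP      -13 9
GT        0
PUSH -9   0 -9

[0, -9]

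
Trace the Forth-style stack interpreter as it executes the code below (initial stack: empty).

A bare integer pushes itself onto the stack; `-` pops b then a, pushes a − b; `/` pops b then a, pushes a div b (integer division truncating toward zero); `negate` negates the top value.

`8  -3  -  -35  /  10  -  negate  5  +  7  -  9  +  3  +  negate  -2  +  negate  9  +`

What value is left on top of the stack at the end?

8      : 8
-3     : 8 -3
-      : 11
-35    : 11 -35
/      : 0
10     : 0 10
-      : -10
negate : 10
5      : 10 5
+      : 15
7      : 15 7
-      : 8
9      : 8 9
+      : 17
3      : 17 3
+      : 20
negate : -20
-2     : -20 -2
+      : -22
negate : 22
9      : 22 9
+      : 31

31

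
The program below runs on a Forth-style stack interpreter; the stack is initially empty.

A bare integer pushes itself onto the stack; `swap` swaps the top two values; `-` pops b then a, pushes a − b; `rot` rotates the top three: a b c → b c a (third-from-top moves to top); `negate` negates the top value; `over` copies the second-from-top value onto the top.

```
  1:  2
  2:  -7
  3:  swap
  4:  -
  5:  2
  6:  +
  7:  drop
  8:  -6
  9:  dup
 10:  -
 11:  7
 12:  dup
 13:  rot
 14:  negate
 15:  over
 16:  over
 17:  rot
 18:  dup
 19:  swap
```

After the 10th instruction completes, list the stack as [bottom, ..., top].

2    : [2]
-7   : [2, -7]
swap : [-7, 2]
-    : [-9]
2    : [-9, 2]
+    : [-7]
drop : []
-6   : [-6]
dup  : [-6, -6]
-    : [0]

[0]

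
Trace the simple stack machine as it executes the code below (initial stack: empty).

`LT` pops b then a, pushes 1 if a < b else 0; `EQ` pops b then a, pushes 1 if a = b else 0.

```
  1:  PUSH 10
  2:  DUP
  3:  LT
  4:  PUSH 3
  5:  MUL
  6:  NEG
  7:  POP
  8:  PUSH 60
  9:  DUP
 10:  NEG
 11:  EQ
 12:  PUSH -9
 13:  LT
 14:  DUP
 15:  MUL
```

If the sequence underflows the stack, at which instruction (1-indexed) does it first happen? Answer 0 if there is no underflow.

0

PUSH 10  10
DUP      10 10
LT       0
PUSH 3   0 3
MUL      0
NEG      0
POP      (empty)
PUSH 60  60
DUP      60 60
NEG      60 -60
EQ       0
PUSH -9  0 -9
LT       0
DUP      0 0
MUL      0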